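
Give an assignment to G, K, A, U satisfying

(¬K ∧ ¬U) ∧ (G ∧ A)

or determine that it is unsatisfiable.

G: True, K: False, A: True, U: False

  ¬K ∧ ¬U = True
    ¬K = True
    ¬U = True
  G ∧ A = True
Both conjuncts True, so the formula holds.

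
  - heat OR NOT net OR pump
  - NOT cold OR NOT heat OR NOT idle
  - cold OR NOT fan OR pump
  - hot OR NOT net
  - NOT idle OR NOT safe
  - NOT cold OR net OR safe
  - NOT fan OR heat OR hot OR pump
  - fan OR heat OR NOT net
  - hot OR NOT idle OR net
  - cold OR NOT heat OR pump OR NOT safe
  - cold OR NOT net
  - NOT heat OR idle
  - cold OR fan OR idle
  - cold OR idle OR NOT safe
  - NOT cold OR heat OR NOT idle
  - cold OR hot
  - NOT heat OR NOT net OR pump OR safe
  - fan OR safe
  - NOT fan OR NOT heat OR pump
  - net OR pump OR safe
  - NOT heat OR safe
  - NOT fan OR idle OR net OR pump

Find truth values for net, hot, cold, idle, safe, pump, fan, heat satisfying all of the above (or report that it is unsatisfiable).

net=F, hot=T, cold=F, idle=F, safe=F, pump=T, fan=T, heat=F

Set net = False.
Set hot = True.
Set cold = False.
Set idle = False.
  then (NOT heat OR idle) forces heat = False.
  then (cold OR fan OR idle) forces fan = True.
  then (cold OR idle OR NOT safe) forces safe = False.
  then (net OR pump OR safe) forces pump = True.
All clauses satisfied.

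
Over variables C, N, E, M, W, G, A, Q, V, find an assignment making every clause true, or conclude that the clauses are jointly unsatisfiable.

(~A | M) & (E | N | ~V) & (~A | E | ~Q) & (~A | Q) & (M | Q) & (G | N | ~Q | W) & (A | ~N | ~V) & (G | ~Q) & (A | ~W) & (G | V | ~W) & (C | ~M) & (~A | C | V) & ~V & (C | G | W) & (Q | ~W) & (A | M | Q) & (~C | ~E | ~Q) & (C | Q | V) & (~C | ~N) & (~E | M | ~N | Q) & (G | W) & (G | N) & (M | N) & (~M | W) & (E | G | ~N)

C = False, N = True, E = True, M = False, W = False, G = True, A = False, Q = True, V = False

Unit clause (~V) forces V = False.
Set C = False.
  then (C | ~M) forces M = False.
  then (~A | C | V) forces A = False.
  then (A | M | Q) forces Q = True.
  then (M | N) forces N = True.
  then (G | ~Q) forces G = True.
  then (A | ~W) forces W = False.
Set E = True.
All clauses satisfied.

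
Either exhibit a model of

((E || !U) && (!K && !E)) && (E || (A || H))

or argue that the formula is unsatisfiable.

U=F, E=F, A=F, K=F, H=T

  (E || !U) && (!K && !E) = True
    E || !U = True
      !U = True
    !K && !E = True
      !K = True
      !E = True
  E || (A || H) = True
    A || H = True
Both conjuncts True, so the formula holds.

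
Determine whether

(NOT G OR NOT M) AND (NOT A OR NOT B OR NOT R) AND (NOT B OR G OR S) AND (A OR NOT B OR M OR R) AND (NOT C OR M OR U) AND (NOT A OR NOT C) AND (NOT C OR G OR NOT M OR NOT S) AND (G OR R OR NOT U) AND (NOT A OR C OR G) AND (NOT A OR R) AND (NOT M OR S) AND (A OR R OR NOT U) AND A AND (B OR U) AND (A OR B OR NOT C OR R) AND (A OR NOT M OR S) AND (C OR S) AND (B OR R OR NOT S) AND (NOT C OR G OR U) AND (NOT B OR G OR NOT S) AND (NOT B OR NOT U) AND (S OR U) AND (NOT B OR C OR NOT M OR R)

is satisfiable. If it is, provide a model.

Unit clause (A) forces A = True.
In (NOT A OR NOT C) only NOT C is left, so C = False.
In (NOT A OR C OR G) only G is left, so G = True.
In (NOT A OR R) only R is left, so R = True.
In (C OR S) only S is left, so S = True.
In (NOT G OR NOT M) only NOT M is left, so M = False.
In (NOT A OR NOT B OR NOT R) only NOT B is left, so B = False.
In (B OR U) only U is left, so U = True.
All clauses satisfied.

C=F; R=T; B=F; A=T; G=T; U=T; S=T; M=F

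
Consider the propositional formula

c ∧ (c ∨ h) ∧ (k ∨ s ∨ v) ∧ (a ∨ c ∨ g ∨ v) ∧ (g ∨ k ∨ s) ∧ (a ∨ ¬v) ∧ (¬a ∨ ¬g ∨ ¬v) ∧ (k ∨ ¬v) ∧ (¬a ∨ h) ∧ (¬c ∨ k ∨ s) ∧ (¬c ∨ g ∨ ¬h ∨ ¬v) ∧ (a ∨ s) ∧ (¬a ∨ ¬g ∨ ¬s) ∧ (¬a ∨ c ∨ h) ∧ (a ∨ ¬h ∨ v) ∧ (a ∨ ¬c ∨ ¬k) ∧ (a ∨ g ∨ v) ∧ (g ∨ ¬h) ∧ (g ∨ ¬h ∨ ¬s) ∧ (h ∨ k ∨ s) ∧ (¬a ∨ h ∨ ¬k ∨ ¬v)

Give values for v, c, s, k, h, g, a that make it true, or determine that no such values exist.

Unit clause (c) forces c = True.
Try v = True:
  (a ∨ ¬v) forces a = True.
  (¬a ∨ ¬g ∨ ¬v) forces g = False.
  (k ∨ ¬v) forces k = True.
  (¬a ∨ h) forces h = True.
  clause (¬c ∨ g ∨ ¬h ∨ ¬v) is falsified — backtrack.
So v = False.
Set s = True.
Set k = False.
Set h = False.
  then (¬a ∨ h) forces a = False.
  then (a ∨ g ∨ v) forces g = True.
All clauses satisfied.

v = False, c = True, s = True, k = False, h = False, g = True, a = False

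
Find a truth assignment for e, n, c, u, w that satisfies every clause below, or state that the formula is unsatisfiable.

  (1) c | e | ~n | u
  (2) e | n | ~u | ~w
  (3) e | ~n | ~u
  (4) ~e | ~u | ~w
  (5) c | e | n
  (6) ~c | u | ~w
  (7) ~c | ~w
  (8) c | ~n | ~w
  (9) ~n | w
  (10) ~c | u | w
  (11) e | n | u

Set e = True.
Try n = True:
  (~n | w) forces w = True.
  (~e | ~u | ~w) forces u = False.
  (~c | u | ~w) forces c = False.
  clause (c | ~n | ~w) is falsified — backtrack.
So n = False.
Set c = False.
Set u = True.
  then (~e | ~u | ~w) forces w = False.
All clauses satisfied.

e=T; n=F; c=F; u=T; w=F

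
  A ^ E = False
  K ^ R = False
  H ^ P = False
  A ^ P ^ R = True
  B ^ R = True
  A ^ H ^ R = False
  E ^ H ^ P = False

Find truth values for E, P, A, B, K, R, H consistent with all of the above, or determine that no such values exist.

Unsatisfiable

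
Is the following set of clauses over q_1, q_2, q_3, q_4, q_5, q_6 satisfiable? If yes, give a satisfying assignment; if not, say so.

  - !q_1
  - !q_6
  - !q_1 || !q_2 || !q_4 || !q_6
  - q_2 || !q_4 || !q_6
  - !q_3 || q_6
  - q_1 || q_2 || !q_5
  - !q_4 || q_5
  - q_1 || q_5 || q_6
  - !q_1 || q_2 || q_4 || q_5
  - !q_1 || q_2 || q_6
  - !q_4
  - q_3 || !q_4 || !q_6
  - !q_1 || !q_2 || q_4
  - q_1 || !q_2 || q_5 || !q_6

Unit clause (!q_1) forces q_1 = False.
Unit clause (!q_6) forces q_6 = False.
In (!q_3 || q_6) only !q_3 is left, so q_3 = False.
In (q_1 || q_5 || q_6) only q_5 is left, so q_5 = True.
Unit clause (!q_4) forces q_4 = False.
In (q_1 || q_2 || !q_5) only q_2 is left, so q_2 = True.
All clauses satisfied.

q_1=F, q_2=T, q_3=F, q_4=F, q_5=T, q_6=F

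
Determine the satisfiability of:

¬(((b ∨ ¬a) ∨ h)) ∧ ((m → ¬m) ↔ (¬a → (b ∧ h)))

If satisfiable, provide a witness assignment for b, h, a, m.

b=F; h=F; a=T; m=F

  ¬(((b ∨ ¬a) ∨ h)) = True
    (b ∨ ¬a) ∨ h = False
      b ∨ ¬a = False
        ¬a = False
  (m → ¬m) ↔ (¬a → (b ∧ h)) = True
    m → ¬m = True
      ¬m = True
    ¬a → (b ∧ h) = True
      ¬a = False
      b ∧ h = False
Both conjuncts True, so the formula holds.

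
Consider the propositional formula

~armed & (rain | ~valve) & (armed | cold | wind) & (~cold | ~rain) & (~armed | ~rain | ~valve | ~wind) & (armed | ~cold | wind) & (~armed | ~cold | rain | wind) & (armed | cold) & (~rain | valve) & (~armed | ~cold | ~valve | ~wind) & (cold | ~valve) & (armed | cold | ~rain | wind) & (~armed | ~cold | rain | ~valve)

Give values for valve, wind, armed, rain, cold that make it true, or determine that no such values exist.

Unit clause (~armed) forces armed = False.
In (armed | cold) only cold is left, so cold = True.
In (~cold | ~rain) only ~rain is left, so rain = False.
In (armed | ~cold | wind) only wind is left, so wind = True.
In (rain | ~valve) only ~valve is left, so valve = False.
All clauses satisfied.

valve = False; wind = True; armed = False; rain = False; cold = True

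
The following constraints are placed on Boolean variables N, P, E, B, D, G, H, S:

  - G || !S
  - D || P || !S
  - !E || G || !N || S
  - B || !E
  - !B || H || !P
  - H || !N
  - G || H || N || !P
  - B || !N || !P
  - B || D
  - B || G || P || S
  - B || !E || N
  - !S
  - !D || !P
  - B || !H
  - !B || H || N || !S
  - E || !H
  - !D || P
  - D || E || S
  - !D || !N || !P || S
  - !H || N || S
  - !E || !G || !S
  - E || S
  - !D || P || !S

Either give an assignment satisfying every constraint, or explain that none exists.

N = True, P = True, E = True, B = True, D = False, G = True, H = True, S = False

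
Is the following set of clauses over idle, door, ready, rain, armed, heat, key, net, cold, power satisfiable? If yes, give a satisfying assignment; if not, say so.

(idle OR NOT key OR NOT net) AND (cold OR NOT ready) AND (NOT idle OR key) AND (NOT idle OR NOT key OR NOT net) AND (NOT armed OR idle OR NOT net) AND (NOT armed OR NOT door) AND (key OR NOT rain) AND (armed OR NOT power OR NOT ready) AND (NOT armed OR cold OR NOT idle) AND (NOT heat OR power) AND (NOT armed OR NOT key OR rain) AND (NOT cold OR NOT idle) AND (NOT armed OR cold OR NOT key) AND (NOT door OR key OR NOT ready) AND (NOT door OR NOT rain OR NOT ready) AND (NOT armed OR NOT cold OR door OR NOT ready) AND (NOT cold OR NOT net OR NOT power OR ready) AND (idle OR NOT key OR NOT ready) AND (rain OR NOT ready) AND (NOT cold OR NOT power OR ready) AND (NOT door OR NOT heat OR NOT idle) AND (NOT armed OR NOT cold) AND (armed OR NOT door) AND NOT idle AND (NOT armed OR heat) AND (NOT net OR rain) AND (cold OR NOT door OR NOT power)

Unit clause (NOT idle) forces idle = False.
Set door = False.
Set ready = False.
Set rain = False.
  then (NOT net OR rain) forces net = False.
Set armed = False.
Set heat = False.
Set key = False.
Set cold = True.
  then (NOT cold OR NOT power OR ready) forces power = False.
All clauses satisfied.

idle: False, door: False, ready: False, rain: False, armed: False, heat: False, key: False, net: False, cold: True, power: False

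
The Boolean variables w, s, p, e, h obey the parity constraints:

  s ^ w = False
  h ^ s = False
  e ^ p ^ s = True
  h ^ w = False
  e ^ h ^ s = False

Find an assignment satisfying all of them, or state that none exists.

w = False, s = False, p = True, e = False, h = False

s ^ w = F ^ F = False ✓
h ^ s = F ^ F = False ✓
e ^ p ^ s = F ^ T ^ F = True ✓
h ^ w = F ^ F = False ✓
e ^ h ^ s = F ^ F ^ F = False ✓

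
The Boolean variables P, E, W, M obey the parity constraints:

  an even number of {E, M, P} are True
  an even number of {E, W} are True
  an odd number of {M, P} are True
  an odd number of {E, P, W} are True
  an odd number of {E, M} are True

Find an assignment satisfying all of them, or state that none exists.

P = True, E = True, W = True, M = False

{E, M, P}: 2 true → even ✓
{E, W}: 2 true → even ✓
{M, P}: 1 true → odd ✓
{E, P, W}: 3 true → odd ✓
{E, M}: 1 true → odd ✓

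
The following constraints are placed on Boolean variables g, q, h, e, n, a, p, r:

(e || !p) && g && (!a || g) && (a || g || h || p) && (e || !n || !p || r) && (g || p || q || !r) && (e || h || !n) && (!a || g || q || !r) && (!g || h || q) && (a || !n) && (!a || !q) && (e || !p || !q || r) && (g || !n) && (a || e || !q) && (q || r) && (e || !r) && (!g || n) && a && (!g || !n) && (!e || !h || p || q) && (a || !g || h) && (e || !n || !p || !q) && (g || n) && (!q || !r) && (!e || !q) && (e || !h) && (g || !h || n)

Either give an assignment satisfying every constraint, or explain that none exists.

The formula is unsatisfiable.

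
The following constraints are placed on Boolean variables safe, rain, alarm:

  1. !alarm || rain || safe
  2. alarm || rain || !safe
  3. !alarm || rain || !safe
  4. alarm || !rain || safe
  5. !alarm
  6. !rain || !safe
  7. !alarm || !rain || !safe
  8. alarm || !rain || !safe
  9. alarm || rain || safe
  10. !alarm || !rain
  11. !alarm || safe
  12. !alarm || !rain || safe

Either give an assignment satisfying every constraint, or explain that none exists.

UNSATISFIABLE

Case safe = True:
  (!alarm) forces alarm = False.
  (alarm || rain || !safe) forces rain = True.
  Clause (!rain || !safe) is falsified — contradiction.
Case safe = False:
  (!alarm) forces alarm = False.
  (alarm || !rain || safe) forces rain = False.
  Clause (alarm || rain || safe) is falsified — contradiction.
Both cases fail, so the formula is unsatisfiable.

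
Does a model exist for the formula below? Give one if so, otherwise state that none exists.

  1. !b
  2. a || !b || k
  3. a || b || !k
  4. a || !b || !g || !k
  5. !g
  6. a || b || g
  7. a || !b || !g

k=F; a=T; b=F; g=F

Unit clause (!b) forces b = False.
Unit clause (!g) forces g = False.
In (a || b || g) only a is left, so a = True.
Set k = False.
Check each clause:
  (!b): !b holds.
  (a || !b || k): a holds.
  (a || b || !k): a holds.
  (a || !b || !g || !k): a holds.
  (!g): !g holds.
  (a || b || g): a holds.
  (a || !b || !g): a holds.
All clauses satisfied.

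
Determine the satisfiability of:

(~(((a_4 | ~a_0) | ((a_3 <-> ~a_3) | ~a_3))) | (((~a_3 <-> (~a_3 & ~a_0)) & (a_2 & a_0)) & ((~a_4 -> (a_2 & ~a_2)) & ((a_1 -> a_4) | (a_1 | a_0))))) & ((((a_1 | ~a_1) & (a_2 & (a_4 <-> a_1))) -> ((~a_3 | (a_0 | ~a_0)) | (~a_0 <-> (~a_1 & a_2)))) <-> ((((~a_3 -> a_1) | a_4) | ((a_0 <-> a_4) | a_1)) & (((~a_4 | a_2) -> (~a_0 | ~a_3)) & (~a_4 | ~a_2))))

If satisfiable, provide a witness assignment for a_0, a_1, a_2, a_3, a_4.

No satisfying assignment exists.

Case a_0 = True: the formula simplifies to (~((a_4 | ((a_3 <-> ~a_3) | ~a_3))) | ((a_3 & a_2) & (~a_4 -> (a_2 & ~a_2)))) & ((((~a_3 -> a_1) | a_4) | (a_4 | a_1)) & (((~a_4 | a_2) -> ~a_3) & (~a_4 | ~a_2))).
  a_3 = True: simplifies to (~a_4 | (a_2 & (~a_4 -> (a_2 & ~a_2)))) & (~((~a_4 | a_2)) & (~a_4 | ~a_2)).
    a_2 = True: the conjunct ~((~a_4 | a_2)) becomes ~((~a_4 | True)) = False.
    a_2 = False: simplifies to ~a_4 & ~(~a_4).
      a_4 = True: the conjunct ~a_4 is False.
      a_4 = False: the conjunct ~(~a_4) becomes ~(~False) = False.
  a_3 = False: the conjunct ~((a_4 | ((a_3 <-> ~a_3) | ~a_3))) | ((a_3 & a_2) & (~a_4 -> (a_2 & ~a_2))) becomes ~True | (False & (~a_4 -> (a_2 & ~a_2))) = False.
Case a_0 = False: the conjunct ~(((a_4 | ~a_0) | ((a_3 <-> ~a_3) | ~a_3))) | (((~a_3 <-> (~a_3 & ~a_0)) & (a_2 & a_0)) & ((~a_4 -> (a_2 & ~a_2)) & ((a_1 -> a_4) | (a_1 | a_0)))) becomes ~True | (False & ((~a_4 -> (a_2 & ~a_2)) & ((a_1 -> a_4) | a_1))) = False.
Both cases fail — unsatisfiable.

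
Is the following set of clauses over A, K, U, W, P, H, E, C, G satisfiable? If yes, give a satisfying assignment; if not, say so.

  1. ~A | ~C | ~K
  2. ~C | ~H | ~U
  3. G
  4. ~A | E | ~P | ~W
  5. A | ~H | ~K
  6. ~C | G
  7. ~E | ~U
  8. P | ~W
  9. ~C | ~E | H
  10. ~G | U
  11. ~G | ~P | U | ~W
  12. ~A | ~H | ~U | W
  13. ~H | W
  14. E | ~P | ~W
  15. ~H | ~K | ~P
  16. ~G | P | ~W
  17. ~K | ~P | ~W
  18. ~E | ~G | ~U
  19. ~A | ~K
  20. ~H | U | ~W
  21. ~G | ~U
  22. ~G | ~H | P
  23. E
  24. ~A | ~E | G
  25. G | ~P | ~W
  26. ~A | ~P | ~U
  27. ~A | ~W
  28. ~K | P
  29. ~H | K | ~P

Unsatisfiable — no assignment works.

Case G = True:
  (~G | U) forces U = True.
  Clause (~G | ~U) is falsified — contradiction.
Case G = False:
  Clause (G) is falsified — contradiction.
Both cases fail, so the formula is unsatisfiable.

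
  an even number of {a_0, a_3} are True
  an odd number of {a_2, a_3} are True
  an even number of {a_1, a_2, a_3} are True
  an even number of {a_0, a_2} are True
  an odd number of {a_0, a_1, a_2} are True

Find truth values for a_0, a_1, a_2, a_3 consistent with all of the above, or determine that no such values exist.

No satisfying assignment exists.

Adding constraints 1, 2, 4 mod 2: every variable appears an even number of times on the left, so the left side is 0.
But the right sides sum to 1 (mod 2). 0 ≠ 1 — the system is inconsistent.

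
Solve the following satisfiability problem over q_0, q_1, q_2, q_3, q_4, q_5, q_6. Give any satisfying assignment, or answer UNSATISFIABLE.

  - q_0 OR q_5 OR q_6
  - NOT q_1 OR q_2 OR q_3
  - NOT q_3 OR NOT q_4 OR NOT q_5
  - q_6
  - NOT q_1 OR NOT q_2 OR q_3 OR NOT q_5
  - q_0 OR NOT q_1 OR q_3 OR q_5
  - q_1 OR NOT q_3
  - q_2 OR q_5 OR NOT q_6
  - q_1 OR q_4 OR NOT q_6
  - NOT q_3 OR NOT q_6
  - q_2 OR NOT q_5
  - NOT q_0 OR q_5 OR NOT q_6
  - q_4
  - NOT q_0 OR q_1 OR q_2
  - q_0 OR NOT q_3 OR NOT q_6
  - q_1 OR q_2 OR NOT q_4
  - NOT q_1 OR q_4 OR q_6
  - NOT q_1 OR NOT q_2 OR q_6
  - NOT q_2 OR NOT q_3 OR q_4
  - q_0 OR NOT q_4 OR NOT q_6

q_0 = True; q_1 = False; q_2 = True; q_3 = False; q_4 = True; q_5 = True; q_6 = True

Unit clause (q_6) forces q_6 = True.
In (NOT q_3 OR NOT q_6) only NOT q_3 is left, so q_3 = False.
Unit clause (q_4) forces q_4 = True.
In (q_0 OR NOT q_4 OR NOT q_6) only q_0 is left, so q_0 = True.
In (NOT q_0 OR q_5 OR NOT q_6) only q_5 is left, so q_5 = True.
In (q_2 OR NOT q_5) only q_2 is left, so q_2 = True.
In (NOT q_1 OR NOT q_2 OR q_3 OR NOT q_5) only NOT q_1 is left, so q_1 = False.
All clauses satisfied.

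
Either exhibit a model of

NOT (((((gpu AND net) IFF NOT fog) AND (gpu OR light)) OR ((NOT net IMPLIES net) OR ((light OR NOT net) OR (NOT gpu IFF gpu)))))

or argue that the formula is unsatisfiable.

Case net = True: the formula becomes NOT ((((gpu IFF NOT fog) AND (gpu OR light)) OR True)) = False.
Case net = False: the formula becomes NOT (((fog AND (gpu OR light)) OR True)) = False.
Both cases fail — unsatisfiable.

Unsatisfiable — no assignment works.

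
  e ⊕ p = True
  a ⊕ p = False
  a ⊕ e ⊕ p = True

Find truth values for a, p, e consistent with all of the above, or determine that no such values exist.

a = False, p = False, e = True

e ⊕ p = T ⊕ F = True ✓
a ⊕ p = F ⊕ F = False ✓
a ⊕ e ⊕ p = F ⊕ T ⊕ F = True ✓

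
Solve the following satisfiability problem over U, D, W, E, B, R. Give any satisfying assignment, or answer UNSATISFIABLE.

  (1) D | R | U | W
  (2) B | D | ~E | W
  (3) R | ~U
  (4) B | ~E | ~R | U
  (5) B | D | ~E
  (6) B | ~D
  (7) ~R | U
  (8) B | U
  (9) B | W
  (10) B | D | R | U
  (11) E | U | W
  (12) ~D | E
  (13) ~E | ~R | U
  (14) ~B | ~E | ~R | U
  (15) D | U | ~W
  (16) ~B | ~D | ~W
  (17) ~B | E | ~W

U = True, D = False, W = False, E = False, B = True, R = True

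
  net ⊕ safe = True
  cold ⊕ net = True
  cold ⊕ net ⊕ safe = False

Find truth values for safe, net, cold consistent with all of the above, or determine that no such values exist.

safe = True, net = False, cold = True

net ⊕ safe = F ⊕ T = True ✓
cold ⊕ net = T ⊕ F = True ✓
cold ⊕ net ⊕ safe = T ⊕ F ⊕ T = False ✓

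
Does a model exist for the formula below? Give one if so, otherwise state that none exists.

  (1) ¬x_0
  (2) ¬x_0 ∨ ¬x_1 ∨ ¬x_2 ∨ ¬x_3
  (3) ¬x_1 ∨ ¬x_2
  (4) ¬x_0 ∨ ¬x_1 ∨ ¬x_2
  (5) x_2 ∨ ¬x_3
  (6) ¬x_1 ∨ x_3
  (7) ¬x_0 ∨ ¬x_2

x_0 = False; x_1 = False; x_2 = False; x_3 = False

Unit clause (¬x_0) forces x_0 = False.
Try x_1 = True:
  (¬x_1 ∨ ¬x_2) forces x_2 = False.
  (x_2 ∨ ¬x_3) forces x_3 = False.
  clause (¬x_1 ∨ x_3) is falsified — backtrack.
So x_1 = False.
Set x_2 = False.
  then (x_2 ∨ ¬x_3) forces x_3 = False.
Check each clause:
  (¬x_0): ¬x_0 holds.
  (¬x_0 ∨ ¬x_1 ∨ ¬x_2 ∨ ¬x_3): ¬x_0 holds.
  (¬x_1 ∨ ¬x_2): ¬x_1 holds.
  (¬x_0 ∨ ¬x_1 ∨ ¬x_2): ¬x_0 holds.
  (x_2 ∨ ¬x_3): ¬x_3 holds.
  (¬x_1 ∨ x_3): ¬x_1 holds.
  (¬x_0 ∨ ¬x_2): ¬x_0 holds.
All clauses satisfied.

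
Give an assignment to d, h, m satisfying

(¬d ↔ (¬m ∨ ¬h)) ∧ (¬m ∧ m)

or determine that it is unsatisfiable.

Case m = True: the conjunct ¬m is False.
Case m = False: the conjunct m is False.
Both cases fail — unsatisfiable.

The formula is unsatisfiable.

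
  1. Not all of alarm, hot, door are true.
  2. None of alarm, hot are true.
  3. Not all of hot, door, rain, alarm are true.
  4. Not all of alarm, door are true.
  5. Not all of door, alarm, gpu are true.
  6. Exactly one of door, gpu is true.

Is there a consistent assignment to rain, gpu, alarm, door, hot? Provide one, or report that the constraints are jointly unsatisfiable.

rain = False, gpu = False, alarm = False, door = True, hot = False

  (1) {alarm, hot, door}: 1/3 true — not all ✓
  (2) {alarm, hot}: 0 true — none ✓
  (3) {hot, door, rain, alarm}: 1/4 true — not all ✓
  (4) {alarm, door}: 1/2 true — not all ✓
  (5) {door, alarm, gpu}: 1/3 true — not all ✓
  (6) {door, gpu}: 1 true — exactly one ✓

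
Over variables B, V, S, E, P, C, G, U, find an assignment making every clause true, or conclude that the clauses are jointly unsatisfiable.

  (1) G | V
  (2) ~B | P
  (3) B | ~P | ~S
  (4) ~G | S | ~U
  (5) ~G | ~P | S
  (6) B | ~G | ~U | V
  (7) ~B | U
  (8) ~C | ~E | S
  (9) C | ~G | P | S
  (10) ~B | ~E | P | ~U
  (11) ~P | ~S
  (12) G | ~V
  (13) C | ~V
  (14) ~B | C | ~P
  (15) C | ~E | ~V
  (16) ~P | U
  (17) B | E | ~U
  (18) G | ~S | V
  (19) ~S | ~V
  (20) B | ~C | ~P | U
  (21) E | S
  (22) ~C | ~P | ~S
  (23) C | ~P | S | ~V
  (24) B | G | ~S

Set B = False.
Set V = False.
  then (G | V) forces G = True.
  then (B | ~G | ~U | V) forces U = False.
  then (~P | U) forces P = False.
Try S = False:
  (C | ~G | P | S) forces C = True.
  (~C | ~E | S) forces E = False.
  clause (E | S) is falsified — backtrack.
So S = True.
Set E = True.
Set C = False.
All clauses satisfied.

B=F; V=F; S=T; E=T; P=F; C=F; G=T; U=F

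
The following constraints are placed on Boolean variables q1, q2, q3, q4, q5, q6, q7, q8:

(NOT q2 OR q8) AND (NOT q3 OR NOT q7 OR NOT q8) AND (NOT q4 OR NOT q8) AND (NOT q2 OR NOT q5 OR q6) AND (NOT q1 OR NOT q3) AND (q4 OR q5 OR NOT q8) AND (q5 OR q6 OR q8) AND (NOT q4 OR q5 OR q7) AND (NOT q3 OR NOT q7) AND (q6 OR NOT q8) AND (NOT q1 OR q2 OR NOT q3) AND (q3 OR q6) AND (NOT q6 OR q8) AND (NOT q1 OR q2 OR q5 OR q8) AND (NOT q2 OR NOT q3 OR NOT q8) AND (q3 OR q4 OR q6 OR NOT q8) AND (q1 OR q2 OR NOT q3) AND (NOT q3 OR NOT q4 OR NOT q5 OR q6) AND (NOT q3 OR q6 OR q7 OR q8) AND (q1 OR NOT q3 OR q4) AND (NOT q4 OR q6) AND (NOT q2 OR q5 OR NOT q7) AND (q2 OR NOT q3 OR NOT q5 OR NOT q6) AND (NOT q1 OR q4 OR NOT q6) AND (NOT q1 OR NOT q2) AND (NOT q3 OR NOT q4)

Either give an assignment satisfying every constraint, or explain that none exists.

Try q1 = True:
  (NOT q1 OR NOT q3) forces q3 = False.
  (q3 OR q6) forces q6 = True.
  (NOT q6 OR q8) forces q8 = True.
  (NOT q4 OR NOT q8) forces q4 = False.
  clause (NOT q1 OR q4 OR NOT q6) is falsified — backtrack.
So q1 = False.
Set q2 = True.
  then (NOT q2 OR q8) forces q8 = True.
  then (NOT q4 OR NOT q8) forces q4 = False.
  then (q4 OR q5 OR NOT q8) forces q5 = True.
  then (q6 OR NOT q8) forces q6 = True.
  then (NOT q2 OR NOT q3 OR NOT q8) forces q3 = False.
Set q7 = False.
All clauses satisfied.

q1: False; q2: True; q3: False; q4: False; q5: True; q6: True; q7: False; q8: True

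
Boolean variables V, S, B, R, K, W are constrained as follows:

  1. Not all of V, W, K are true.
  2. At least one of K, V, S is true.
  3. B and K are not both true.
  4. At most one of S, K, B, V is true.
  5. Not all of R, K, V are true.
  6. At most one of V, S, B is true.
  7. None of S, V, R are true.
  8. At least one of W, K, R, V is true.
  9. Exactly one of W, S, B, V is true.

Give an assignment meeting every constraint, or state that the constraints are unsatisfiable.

V = False, S = False, B = False, R = False, K = True, W = True

  (1) {V, W, K}: 2/3 true — not all ✓
  (2) {K, V, S}: 1 true — at least one ✓
  (3) B=F, K=T — not both ✓
  (4) {S, K, B, V}: 1 true — at most one ✓
  (5) {R, K, V}: 1/3 true — not all ✓
  (6) {V, S, B}: 0 true — at most one ✓
  (7) {S, V, R}: 0 true — none ✓
  (8) {W, K, R, V}: 2 true — at least one ✓
  (9) {W, S, B, V}: 1 true — exactly one ✓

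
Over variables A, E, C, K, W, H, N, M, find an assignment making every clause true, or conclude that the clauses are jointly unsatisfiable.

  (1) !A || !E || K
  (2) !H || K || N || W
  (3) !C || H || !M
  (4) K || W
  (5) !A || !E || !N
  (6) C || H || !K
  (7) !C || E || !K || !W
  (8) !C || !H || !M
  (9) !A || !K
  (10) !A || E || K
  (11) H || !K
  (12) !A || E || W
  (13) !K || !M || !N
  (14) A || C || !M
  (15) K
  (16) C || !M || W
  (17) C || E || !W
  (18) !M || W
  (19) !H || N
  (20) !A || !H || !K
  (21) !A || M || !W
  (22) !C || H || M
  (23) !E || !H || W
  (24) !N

Case K = True:
  (!A || !K) forces A = False.
  (H || !K) forces H = True.
  (!H || N) forces N = True.
  Clause (!N) is falsified — contradiction.
Case K = False:
  Clause (K) is falsified — contradiction.
Both cases fail, so the formula is unsatisfiable.

The formula is unsatisfiable.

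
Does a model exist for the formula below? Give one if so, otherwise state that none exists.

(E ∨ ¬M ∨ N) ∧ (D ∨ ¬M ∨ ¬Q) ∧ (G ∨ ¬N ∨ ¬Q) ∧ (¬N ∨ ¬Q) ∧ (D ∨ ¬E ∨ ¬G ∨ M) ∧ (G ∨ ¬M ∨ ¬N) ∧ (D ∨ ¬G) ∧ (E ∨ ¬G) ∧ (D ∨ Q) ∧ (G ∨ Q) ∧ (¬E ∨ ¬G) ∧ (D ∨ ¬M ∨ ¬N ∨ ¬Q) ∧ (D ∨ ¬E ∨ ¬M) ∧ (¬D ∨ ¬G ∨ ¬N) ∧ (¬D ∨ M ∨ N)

Q=T, M=T, E=T, N=F, D=T, G=F

Try Q = False:
  (D ∨ Q) forces D = True.
  (G ∨ Q) forces G = True.
  (E ∨ ¬G) forces E = True.
  clause (¬E ∨ ¬G) is falsified — backtrack.
So Q = True.
  then (¬N ∨ ¬Q) forces N = False.
Set M = True.
  then (E ∨ ¬M ∨ N) forces E = True.
  then (D ∨ ¬M ∨ ¬Q) forces D = True.
  then (¬E ∨ ¬G) forces G = False.
All clauses satisfied.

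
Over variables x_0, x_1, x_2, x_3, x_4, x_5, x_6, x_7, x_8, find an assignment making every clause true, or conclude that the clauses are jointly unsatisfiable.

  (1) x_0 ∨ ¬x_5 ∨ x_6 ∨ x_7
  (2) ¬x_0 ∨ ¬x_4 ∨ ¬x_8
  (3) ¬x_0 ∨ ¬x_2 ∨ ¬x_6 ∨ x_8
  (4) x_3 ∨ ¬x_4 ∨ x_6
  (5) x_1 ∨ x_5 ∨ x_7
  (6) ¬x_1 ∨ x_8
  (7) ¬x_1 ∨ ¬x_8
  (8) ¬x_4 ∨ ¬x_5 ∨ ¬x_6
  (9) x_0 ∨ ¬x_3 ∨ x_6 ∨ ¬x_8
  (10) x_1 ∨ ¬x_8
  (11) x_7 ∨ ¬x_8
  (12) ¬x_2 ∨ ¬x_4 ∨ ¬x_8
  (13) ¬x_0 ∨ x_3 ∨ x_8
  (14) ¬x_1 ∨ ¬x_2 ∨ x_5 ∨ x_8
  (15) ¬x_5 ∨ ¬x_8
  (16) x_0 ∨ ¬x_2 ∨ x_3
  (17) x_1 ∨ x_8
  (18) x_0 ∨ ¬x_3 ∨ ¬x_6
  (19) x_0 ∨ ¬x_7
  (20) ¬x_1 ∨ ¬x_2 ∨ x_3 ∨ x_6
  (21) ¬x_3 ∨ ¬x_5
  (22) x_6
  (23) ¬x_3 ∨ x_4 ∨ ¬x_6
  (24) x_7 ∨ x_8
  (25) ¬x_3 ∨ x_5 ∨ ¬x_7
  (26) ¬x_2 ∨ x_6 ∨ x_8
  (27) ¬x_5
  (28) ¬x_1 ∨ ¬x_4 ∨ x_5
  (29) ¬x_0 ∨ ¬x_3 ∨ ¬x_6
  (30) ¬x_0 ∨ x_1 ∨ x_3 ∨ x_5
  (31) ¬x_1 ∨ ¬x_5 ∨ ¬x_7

Unsatisfiable — no assignment works.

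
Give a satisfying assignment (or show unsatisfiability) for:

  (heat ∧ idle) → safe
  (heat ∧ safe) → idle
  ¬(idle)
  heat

heat = True; idle = False; safe = False

Unit clause (¬idle) forces idle = False.
Unit clause (heat) forces heat = True.
In (¬heat ∨ idle ∨ ¬safe) only ¬safe is left, so safe = False.
All clauses satisfied.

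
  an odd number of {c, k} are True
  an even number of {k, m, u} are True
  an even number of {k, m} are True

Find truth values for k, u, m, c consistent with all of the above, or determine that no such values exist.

k=F, u=F, m=F, c=T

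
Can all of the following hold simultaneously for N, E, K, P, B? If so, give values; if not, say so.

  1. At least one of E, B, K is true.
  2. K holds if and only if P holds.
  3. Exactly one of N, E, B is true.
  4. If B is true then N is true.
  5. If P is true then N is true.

N = True, E = False, K = True, P = True, B = False

  (1) {E, B, K}: 1 true — at least one ✓
  (2) K=T, P=T — same ✓
  (3) {N, E, B}: 1 true — exactly one ✓
  (4) B=F ⇒ N: vacuous ✓
  (5) P=T ⇒ N: T ✓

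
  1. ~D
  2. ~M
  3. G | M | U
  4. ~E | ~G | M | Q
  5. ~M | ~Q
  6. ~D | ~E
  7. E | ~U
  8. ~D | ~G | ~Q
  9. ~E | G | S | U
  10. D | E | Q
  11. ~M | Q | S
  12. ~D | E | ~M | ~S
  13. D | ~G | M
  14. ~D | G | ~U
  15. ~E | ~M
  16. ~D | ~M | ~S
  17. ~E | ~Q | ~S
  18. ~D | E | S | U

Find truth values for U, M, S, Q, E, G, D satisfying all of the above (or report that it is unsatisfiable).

U: True; M: False; S: False; Q: True; E: True; G: False; D: False

Unit clause (~D) forces D = False.
Unit clause (~M) forces M = False.
In (D | ~G | M) only ~G is left, so G = False.
In (G | M | U) only U is left, so U = True.
In (E | ~U) only E is left, so E = True.
Set S = False.
Set Q = True.
All clauses satisfied.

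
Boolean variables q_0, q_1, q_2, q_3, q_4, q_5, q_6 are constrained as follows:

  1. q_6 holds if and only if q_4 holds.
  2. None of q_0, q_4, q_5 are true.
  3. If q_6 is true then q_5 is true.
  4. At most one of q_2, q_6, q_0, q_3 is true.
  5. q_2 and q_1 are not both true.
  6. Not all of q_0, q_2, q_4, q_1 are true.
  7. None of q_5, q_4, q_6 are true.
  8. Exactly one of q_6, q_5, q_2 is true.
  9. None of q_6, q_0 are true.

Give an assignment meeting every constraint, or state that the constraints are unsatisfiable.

q_0=F, q_1=F, q_2=T, q_3=F, q_4=F, q_5=F, q_6=F

  (1) q_6=F, q_4=F — same ✓
  (2) {q_0, q_4, q_5}: 0 true — none ✓
  (3) q_6=F ⇒ q_5: vacuous ✓
  (4) {q_2, q_6, q_0, q_3}: 1 true — at most one ✓
  (5) q_2=T, q_1=F — not both ✓
  (6) {q_0, q_2, q_4, q_1}: 1/4 true — not all ✓
  (7) {q_5, q_4, q_6}: 0 true — none ✓
  (8) {q_6, q_5, q_2}: 1 true — exactly one ✓
  (9) {q_6, q_0}: 0 true — none ✓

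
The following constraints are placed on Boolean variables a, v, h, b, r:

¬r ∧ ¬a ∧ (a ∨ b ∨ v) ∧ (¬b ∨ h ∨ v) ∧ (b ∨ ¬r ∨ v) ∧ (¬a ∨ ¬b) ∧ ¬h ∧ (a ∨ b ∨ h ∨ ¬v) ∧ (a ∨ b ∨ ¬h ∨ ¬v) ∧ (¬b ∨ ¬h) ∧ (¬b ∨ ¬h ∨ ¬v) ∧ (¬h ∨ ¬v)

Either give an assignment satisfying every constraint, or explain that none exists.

a = False, v = True, h = False, b = True, r = False

Unit clause (¬r) forces r = False.
Unit clause (¬a) forces a = False.
Unit clause (¬h) forces h = False.
Try v = False:
  (a ∨ b ∨ v) forces b = True.
  clause (¬b ∨ h ∨ v) is falsified — backtrack.
So v = True.
  then (a ∨ b ∨ h ∨ ¬v) forces b = True.
All clauses satisfied.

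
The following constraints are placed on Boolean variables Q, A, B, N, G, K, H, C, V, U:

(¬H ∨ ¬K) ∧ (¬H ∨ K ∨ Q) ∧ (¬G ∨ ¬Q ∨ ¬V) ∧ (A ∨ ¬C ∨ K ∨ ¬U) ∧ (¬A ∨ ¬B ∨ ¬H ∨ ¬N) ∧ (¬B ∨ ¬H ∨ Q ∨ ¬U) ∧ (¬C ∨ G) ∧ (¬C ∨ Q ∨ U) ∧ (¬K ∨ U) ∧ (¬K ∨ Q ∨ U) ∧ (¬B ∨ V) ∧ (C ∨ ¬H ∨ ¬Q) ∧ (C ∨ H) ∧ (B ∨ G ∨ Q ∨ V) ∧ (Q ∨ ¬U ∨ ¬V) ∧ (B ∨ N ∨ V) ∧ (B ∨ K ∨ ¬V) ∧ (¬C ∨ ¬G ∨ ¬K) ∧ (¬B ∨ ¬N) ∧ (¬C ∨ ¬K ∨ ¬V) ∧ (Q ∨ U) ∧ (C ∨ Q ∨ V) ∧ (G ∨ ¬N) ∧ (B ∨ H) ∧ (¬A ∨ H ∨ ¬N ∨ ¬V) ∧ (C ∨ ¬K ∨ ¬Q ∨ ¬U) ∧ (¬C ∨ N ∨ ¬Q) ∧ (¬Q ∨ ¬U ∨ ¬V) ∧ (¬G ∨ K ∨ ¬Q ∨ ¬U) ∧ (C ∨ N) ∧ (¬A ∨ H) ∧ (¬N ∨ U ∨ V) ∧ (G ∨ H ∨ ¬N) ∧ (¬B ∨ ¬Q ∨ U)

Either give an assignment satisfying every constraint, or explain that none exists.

Case B = True:
  (¬B ∨ V) forces V = True.
  (¬B ∨ ¬N) forces N = False.
  (C ∨ N) forces C = True.
  (¬C ∨ G) forces G = True.
  (¬G ∨ ¬Q ∨ ¬V) forces Q = False.
  (¬C ∨ Q ∨ U) forces U = True.
  Clause (Q ∨ ¬U ∨ ¬V) is falsified — contradiction.
Case B = False:
  (B ∨ H) forces H = True.
  (¬H ∨ ¬K) forces K = False.
  (¬H ∨ K ∨ Q) forces Q = True.
  (C ∨ ¬H ∨ ¬Q) forces C = True.
  (¬C ∨ G) forces G = True.
  (¬G ∨ ¬Q ∨ ¬V) forces V = False.
  (B ∨ N ∨ V) forces N = True.
  (¬G ∨ K ∨ ¬Q ∨ ¬U) forces U = False.
  Clause (¬N ∨ U ∨ V) is falsified — contradiction.
Both cases fail, so the formula is unsatisfiable.

UNSATISFIABLE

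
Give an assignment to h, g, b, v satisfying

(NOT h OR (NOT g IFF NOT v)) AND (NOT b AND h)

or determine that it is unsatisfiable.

h = True; g = False; b = False; v = False

  NOT h OR (NOT g IFF NOT v) = True
    NOT h = False
    NOT g IFF NOT v = True
      NOT g = True
      NOT v = True
  NOT b AND h = True
    NOT b = True
Both conjuncts True, so the formula holds.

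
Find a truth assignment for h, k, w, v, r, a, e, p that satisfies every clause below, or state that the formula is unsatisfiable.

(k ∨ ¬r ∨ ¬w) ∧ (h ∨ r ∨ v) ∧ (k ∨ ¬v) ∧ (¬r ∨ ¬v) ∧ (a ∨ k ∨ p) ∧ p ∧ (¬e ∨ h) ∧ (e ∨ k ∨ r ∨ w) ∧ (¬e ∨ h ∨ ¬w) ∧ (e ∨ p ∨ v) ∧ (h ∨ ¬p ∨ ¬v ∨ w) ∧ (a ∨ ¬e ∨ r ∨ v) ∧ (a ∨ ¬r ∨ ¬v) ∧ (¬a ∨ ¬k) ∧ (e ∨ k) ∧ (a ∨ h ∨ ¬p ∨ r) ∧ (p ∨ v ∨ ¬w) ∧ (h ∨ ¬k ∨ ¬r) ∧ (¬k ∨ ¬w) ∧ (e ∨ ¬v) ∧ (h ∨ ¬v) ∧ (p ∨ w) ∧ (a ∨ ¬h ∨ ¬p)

h = True, k = False, w = False, v = False, r = True, a = True, e = True, p = True

Unit clause (p) forces p = True.
Set h = True.
  then (a ∨ ¬h ∨ ¬p) forces a = True.
  then (¬a ∨ ¬k) forces k = False.
  then (e ∨ k) forces e = True.
  then (k ∨ ¬v) forces v = False.
Set w = False.
Set r = True.
All clauses satisfied.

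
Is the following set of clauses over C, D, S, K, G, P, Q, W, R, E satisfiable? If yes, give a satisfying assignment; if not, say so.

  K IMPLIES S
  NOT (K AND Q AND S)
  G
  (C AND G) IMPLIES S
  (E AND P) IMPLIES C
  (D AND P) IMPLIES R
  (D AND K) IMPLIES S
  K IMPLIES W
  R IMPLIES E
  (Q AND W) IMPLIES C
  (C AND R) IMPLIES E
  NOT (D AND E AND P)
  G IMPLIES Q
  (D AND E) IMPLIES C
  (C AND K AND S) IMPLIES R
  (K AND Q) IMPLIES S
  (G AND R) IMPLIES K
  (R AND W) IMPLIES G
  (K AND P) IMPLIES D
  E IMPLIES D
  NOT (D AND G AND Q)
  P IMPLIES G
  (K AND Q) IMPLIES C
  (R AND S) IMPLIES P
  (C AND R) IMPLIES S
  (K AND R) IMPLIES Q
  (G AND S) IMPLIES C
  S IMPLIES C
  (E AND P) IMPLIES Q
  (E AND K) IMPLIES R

C: True, D: False, S: True, K: False, G: True, P: False, Q: True, W: False, R: False, E: False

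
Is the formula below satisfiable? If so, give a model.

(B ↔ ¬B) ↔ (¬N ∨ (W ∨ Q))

Q = False, B = False, N = True, W = False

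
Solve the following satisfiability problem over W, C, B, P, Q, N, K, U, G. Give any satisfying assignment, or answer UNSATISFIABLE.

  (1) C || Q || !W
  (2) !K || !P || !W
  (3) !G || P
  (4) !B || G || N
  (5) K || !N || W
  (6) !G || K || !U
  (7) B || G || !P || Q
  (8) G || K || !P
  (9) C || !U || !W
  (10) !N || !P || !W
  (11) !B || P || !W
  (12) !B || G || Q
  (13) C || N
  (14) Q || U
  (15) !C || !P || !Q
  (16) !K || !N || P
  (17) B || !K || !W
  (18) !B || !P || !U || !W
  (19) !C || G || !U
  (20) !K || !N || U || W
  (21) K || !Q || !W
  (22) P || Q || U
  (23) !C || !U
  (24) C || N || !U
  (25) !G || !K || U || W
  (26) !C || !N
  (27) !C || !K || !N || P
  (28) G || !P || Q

W = False, C = False, B = False, P = True, Q = False, N = True, K = True, U = True, G = True

Set W = False.
Set C = False.
  then (C || N) forces N = True.
  then (K || !N || W) forces K = True.
  then (!K || !N || P) forces P = True.
  then (!K || !N || U || W) forces U = True.
Set B = False.
Set Q = False.
  then (B || G || !P || Q) forces G = True.
All clauses satisfied.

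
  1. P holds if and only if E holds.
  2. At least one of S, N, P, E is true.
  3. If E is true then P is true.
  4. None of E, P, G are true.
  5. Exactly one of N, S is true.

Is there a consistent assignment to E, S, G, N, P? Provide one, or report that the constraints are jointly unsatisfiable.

E = False; S = False; G = False; N = True; P = False

  (1) P=F, E=F — same ✓
  (2) {S, N, P, E}: 1 true — at least one ✓
  (3) E=F ⇒ P: vacuous ✓
  (4) {E, P, G}: 0 true — none ✓
  (5) {N, S}: 1 true — exactly one ✓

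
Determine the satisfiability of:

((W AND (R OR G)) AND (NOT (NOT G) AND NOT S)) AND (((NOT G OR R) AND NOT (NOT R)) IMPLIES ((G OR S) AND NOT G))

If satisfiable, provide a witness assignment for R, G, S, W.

R = False, G = True, S = False, W = True

  (W AND (R OR G)) AND (NOT (NOT G) AND NOT S) = True
    W AND (R OR G) = True
      R OR G = True
    NOT (NOT G) AND NOT S = True
      NOT (NOT G) = True
        NOT G = False
      NOT S = True
  ((NOT G OR R) AND NOT (NOT R)) IMPLIES ((G OR S) AND NOT G) = True
    (NOT G OR R) AND NOT (NOT R) = False
      NOT G OR R = False
        NOT G = False
      NOT (NOT R) = False
        NOT R = True
    (G OR S) AND NOT G = False
      G OR S = True
      NOT G = False
Both conjuncts True, so the formula holds.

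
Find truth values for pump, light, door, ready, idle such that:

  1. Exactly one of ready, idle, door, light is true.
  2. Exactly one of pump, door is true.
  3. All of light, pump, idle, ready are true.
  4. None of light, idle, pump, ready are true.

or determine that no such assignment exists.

Unsatisfiable — no assignment works.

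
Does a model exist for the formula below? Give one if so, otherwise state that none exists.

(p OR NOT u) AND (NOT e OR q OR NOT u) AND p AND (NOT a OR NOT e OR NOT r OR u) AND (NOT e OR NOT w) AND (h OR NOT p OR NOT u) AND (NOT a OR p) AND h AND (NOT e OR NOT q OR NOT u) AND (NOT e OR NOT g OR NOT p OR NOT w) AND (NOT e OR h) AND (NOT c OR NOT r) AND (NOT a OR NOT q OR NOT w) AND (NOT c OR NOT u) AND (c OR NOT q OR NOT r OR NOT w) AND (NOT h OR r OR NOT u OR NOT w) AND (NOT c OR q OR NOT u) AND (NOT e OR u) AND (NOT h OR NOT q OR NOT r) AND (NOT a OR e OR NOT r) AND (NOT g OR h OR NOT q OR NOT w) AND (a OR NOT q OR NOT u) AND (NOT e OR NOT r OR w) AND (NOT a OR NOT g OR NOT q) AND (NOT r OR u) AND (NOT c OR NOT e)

Unit clause (p) forces p = True.
Unit clause (h) forces h = True.
Set u = False.
  then (NOT e OR u) forces e = False.
  then (NOT r OR u) forces r = False.
Set a = False.
Set g = True.
Set c = True.
Set w = False.
Set q = False.
All clauses satisfied.

u = False; a = False; g = True; p = True; c = True; e = False; h = True; w = False; r = False; q = False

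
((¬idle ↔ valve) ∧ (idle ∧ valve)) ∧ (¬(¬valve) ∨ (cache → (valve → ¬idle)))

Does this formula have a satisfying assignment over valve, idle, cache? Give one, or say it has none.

Case valve = True: the formula simplifies to ¬idle ∧ idle.
  idle = True: the conjunct ¬idle is False.
  idle = False: the conjunct idle is False.
Case valve = False: the conjunct valve is False.
Both cases fail — unsatisfiable.

UNSATISFIABLE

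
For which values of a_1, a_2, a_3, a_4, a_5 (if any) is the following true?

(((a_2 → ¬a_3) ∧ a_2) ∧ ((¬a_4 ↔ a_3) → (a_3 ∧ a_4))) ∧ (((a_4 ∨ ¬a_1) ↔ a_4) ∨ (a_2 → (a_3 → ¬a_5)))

a_1: False; a_2: True; a_3: False; a_4: False; a_5: True

  ((a_2 → ¬a_3) ∧ a_2) ∧ ((¬a_4 ↔ a_3) → (a_3 ∧ a_4)) = True
    (a_2 → ¬a_3) ∧ a_2 = True
      a_2 → ¬a_3 = True
        ¬a_3 = True
    (¬a_4 ↔ a_3) → (a_3 ∧ a_4) = True
      ¬a_4 ↔ a_3 = False
        ¬a_4 = True
      a_3 ∧ a_4 = False
  ((a_4 ∨ ¬a_1) ↔ a_4) ∨ (a_2 → (a_3 → ¬a_5)) = True
    (a_4 ∨ ¬a_1) ↔ a_4 = False
      a_4 ∨ ¬a_1 = True
        ¬a_1 = True
    a_2 → (a_3 → ¬a_5) = True
      a_3 → ¬a_5 = True
        ¬a_5 = False
Both conjuncts True, so the formula holds.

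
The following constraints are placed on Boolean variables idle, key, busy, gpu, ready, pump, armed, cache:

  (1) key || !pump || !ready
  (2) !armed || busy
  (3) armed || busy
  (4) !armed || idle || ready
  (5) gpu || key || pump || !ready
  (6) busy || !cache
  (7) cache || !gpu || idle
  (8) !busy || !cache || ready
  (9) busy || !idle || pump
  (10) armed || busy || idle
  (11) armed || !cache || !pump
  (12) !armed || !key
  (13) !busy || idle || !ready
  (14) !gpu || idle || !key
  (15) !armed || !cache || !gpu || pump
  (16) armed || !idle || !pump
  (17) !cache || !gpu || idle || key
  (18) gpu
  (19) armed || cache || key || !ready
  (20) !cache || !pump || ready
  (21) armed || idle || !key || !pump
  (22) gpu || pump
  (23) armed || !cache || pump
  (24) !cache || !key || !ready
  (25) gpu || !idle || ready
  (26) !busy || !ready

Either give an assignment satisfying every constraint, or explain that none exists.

Unit clause (gpu) forces gpu = True.
Set idle = True.
Set key = False.
Try busy = False:
  (!armed || busy) forces armed = False.
  clause (armed || busy) is falsified — backtrack.
So busy = True.
  then (!busy || !ready) forces ready = False.
  then (!busy || !cache || ready) forces cache = False.
Set pump = False.
Set armed = False.
All clauses satisfied.

idle = True; key = False; busy = True; gpu = True; ready = False; pump = False; armed = False; cache = False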